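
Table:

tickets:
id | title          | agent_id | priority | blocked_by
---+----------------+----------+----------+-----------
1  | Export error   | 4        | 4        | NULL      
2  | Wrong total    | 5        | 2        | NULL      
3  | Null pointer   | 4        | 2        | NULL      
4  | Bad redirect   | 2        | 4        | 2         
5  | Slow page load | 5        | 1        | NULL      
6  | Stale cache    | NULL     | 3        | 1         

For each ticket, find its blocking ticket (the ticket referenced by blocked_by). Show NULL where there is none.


This is a self-join: tickets is joined to a second copy of itself, matching each row's blocked_by to another row's id. Use LEFT JOIN so rows with blocked_by=NULL are kept.
  - ticket 1 (Export error): blocked_by=NULL -> NULL
  - ticket 2 (Wrong total): blocked_by=NULL -> NULL
  - ticket 3 (Null pointer): blocked_by=NULL -> NULL
  - ticket 4 (Bad redirect): blocked_by=2 -> Wrong total
  - ticket 5 (Slow page load): blocked_by=NULL -> NULL
  - ticket 6 (Stale cache): blocked_by=1 -> Export error

SQL:
SELECT a.title AS item, b.title AS blocked_by
FROM tickets a
LEFT JOIN tickets b ON a.blocked_by = b.id

Result:
item           | blocked_by  
---------------+-------------
Export error   | NULL        
Wrong total    | NULL        
Null pointer   | NULL        
Bad redirect   | Wrong total 
Slow page load | NULL        
Stale cache    | Export error


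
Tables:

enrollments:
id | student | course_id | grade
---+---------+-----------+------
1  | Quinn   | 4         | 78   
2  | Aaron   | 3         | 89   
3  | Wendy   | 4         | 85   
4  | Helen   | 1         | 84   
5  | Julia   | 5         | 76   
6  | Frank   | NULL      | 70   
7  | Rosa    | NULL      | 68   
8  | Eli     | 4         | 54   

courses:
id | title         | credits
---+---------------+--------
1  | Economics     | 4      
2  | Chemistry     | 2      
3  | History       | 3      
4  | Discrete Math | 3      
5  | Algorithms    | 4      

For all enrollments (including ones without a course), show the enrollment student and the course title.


LEFT JOIN keeps every row from enrollments (the left table); where course_id has no match in courses, the course columns become NULL. Walk through each enrollment:
  - enrollment 1 (Quinn): course_id=4 -> matches Discrete Math
  - enrollment 2 (Aaron): course_id=3 -> matches History
  - enrollment 3 (Wendy): course_id=4 -> matches Discrete Math
  - enrollment 4 (Helen): course_id=1 -> matches Economics
  - enrollment 5 (Julia): course_id=5 -> matches Algorithms
  - enrollment 6 (Frank): course_id=NULL, no match -> kept with NULL
  - enrollment 7 (Rosa): course_id=NULL, no match -> kept with NULL
  - enrollment 8 (Eli): course_id=4 -> matches Discrete Math
All 8 rows appear; 2 have NULL course.

SQL:
SELECT a.student, b.title AS course
FROM enrollments a
LEFT JOIN courses b ON a.course_id = b.id

Result:
student | course       
--------+--------------
Quinn   | Discrete Math
Aaron   | History      
Wendy   | Discrete Math
Helen   | Economics    
Julia   | Algorithms   
Frank   | NULL         
Rosa    | NULL         
Eli     | Discrete Math


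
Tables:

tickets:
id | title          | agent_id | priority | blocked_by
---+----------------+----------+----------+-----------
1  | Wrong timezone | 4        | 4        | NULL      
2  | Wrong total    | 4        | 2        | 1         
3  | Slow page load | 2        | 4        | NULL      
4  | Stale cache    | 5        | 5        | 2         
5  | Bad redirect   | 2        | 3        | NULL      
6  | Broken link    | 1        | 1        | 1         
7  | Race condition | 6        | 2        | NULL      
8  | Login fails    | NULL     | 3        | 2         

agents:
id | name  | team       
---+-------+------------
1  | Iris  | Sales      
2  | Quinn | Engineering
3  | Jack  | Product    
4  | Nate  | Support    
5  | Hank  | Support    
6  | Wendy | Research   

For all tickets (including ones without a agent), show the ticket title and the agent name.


LEFT JOIN keeps every row from tickets (the left table); where agent_id has no match in agents, the agent columns become NULL. Walk through each ticket:
  - ticket 1 (Wrong timezone): agent_id=4 -> matches Nate
  - ticket 2 (Wrong total): agent_id=4 -> matches Nate
  - ticket 3 (Slow page load): agent_id=2 -> matches Quinn
  - ticket 4 (Stale cache): agent_id=5 -> matches Hank
  - ticket 5 (Bad redirect): agent_id=2 -> matches Quinn
  - ticket 6 (Broken link): agent_id=1 -> matches Iris
  - ticket 7 (Race condition): agent_id=6 -> matches Wendy
  - ticket 8 (Login fails): agent_id=NULL, no match -> kept with NULL
All 8 rows appear; 1 has NULL agent.

SQL:
SELECT a.title, b.name AS agent
FROM tickets a
LEFT JOIN agents b ON a.agent_id = b.id

Result:
title          | agent
---------------+------
Wrong timezone | Nate 
Wrong total    | Nate 
Slow page load | Quinn
Stale cache    | Hank 
Bad redirect   | Quinn
Broken link    | Iris 
Race condition | Wendy
Login fails    | NULL 


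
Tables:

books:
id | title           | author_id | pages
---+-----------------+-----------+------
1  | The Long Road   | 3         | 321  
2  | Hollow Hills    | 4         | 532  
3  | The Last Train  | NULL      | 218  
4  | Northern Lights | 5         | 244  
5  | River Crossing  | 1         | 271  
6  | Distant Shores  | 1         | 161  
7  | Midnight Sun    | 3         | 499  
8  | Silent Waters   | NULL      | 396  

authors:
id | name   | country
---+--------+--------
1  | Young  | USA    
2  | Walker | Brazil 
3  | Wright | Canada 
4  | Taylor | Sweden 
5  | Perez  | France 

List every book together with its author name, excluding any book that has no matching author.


INNER JOIN keeps only books rows whose author_id matches an id in authors. Walk through each book:
  - book 1 (The Long Road): author_id=3 -> matches Wright
  - book 2 (Hollow Hills): author_id=4 -> matches Taylor
  - book 3 (The Last Train): author_id=NULL, no match -> dropped
  - book 4 (Northern Lights): author_id=5 -> matches Perez
  - book 5 (River Crossing): author_id=1 -> matches Young
  - book 6 (Distant Shores): author_id=1 -> matches Young
  - book 7 (Midnight Sun): author_id=3 -> matches Wright
  - book 8 (Silent Waters): author_id=NULL, no match -> dropped
So 2 of 8 rows are dropped.

SQL:
SELECT a.title, b.name AS author
FROM books a
INNER JOIN authors b ON a.author_id = b.id

Result:
title           | author
----------------+-------
The Long Road   | Wright
Hollow Hills    | Taylor
Northern Lights | Perez 
River Crossing  | Young 
Distant Shores  | Young 
Midnight Sun    | Wright


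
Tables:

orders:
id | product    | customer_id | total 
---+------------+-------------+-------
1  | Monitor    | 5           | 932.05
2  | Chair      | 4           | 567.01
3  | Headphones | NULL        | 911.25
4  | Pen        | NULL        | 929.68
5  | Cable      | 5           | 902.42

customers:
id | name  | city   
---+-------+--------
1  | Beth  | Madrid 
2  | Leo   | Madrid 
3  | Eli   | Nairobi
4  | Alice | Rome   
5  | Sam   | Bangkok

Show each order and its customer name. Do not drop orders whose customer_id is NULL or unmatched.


LEFT JOIN keeps every row from orders (the left table); where customer_id has no match in customers, the customer columns become NULL. Walk through each order:
  - order 1 (Monitor): customer_id=5 -> matches Sam
  - order 2 (Chair): customer_id=4 -> matches Alice
  - order 3 (Headphones): customer_id=NULL, no match -> kept with NULL
  - order 4 (Pen): customer_id=NULL, no match -> kept with NULL
  - order 5 (Cable): customer_id=5 -> matches Sam
All 5 rows appear; 2 have NULL customer.

SQL:
SELECT a.product, b.name AS customer
FROM orders a
LEFT JOIN customers b ON a.customer_id = b.id

Result:
product    | customer
-----------+---------
Monitor    | Sam     
Chair      | Alice   
Headphones | NULL    
Pen        | NULL    
Cable      | Sam     


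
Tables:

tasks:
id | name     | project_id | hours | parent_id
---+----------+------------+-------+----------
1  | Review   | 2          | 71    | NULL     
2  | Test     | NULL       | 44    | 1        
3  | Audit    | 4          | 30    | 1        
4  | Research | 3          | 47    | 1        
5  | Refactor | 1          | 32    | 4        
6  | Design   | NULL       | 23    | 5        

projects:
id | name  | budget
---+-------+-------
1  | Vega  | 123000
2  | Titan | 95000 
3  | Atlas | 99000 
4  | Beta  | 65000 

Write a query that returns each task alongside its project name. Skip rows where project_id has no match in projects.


INNER JOIN keeps only tasks rows whose project_id matches an id in projects. Walk through each task:
  - task 1 (Review): project_id=2 -> matches Titan
  - task 2 (Test): project_id=NULL, no match -> dropped
  - task 3 (Audit): project_id=4 -> matches Beta
  - task 4 (Research): project_id=3 -> matches Atlas
  - task 5 (Refactor): project_id=1 -> matches Vega
  - task 6 (Design): project_id=NULL, no match -> dropped
So 2 of 6 rows are dropped.

SQL:
SELECT a.name, b.name AS project
FROM tasks a
INNER JOIN projects b ON a.project_id = b.id

Result:
name     | project
---------+--------
Review   | Titan  
Audit    | Beta   
Research | Atlas  
Refactor | Vega   


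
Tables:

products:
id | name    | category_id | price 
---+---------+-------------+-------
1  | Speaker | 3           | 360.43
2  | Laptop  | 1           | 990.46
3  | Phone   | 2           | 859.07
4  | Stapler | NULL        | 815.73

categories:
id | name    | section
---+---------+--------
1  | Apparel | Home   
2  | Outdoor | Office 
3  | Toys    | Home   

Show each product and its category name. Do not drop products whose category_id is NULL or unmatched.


LEFT JOIN keeps every row from products (the left table); where category_id has no match in categories, the category columns become NULL. Walk through each product:
  - product 1 (Speaker): category_id=3 -> matches Toys
  - product 2 (Laptop): category_id=1 -> matches Apparel
  - product 3 (Phone): category_id=2 -> matches Outdoor
  - product 4 (Stapler): category_id=NULL, no match -> kept with NULL
All 4 rows appear; 1 has NULL category.

SQL:
SELECT a.name, b.name AS category
FROM products a
LEFT JOIN categories b ON a.category_id = b.id

Result:
name    | category
--------+---------
Speaker | Toys    
Laptop  | Apparel 
Phone   | Outdoor 
Stapler | NULL    


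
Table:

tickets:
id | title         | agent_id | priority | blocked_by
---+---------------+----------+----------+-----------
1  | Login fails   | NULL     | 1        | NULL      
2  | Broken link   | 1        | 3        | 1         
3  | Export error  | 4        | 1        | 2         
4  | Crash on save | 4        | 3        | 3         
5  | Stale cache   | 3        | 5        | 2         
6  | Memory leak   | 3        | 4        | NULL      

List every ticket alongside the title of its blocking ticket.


This is a self-join: tickets is joined to a second copy of itself, matching each row's blocked_by to another row's id. Use LEFT JOIN so rows with blocked_by=NULL are kept.
  - ticket 1 (Login fails): blocked_by=NULL -> NULL
  - ticket 2 (Broken link): blocked_by=1 -> Login fails
  - ticket 3 (Export error): blocked_by=2 -> Broken link
  - ticket 4 (Crash on save): blocked_by=3 -> Export error
  - ticket 5 (Stale cache): blocked_by=2 -> Broken link
  - ticket 6 (Memory leak): blocked_by=NULL -> NULL

SQL:
SELECT a.title AS item, b.title AS blocked_by
FROM tickets a
LEFT JOIN tickets b ON a.blocked_by = b.id

Result:
item          | blocked_by  
--------------+-------------
Login fails   | NULL        
Broken link   | Login fails 
Export error  | Broken link 
Crash on save | Export error
Stale cache   | Broken link 
Memory leak   | NULL        


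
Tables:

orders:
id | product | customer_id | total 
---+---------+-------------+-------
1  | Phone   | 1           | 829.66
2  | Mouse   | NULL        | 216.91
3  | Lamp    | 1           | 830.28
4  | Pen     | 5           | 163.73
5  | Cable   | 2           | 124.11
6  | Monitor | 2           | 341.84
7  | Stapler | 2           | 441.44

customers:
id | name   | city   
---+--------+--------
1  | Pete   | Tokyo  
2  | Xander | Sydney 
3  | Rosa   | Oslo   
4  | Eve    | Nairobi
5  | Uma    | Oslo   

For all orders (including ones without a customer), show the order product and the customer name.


LEFT JOIN keeps every row from orders (the left table); where customer_id has no match in customers, the customer columns become NULL. Walk through each order:
  - order 1 (Phone): customer_id=1 -> matches Pete
  - order 2 (Mouse): customer_id=NULL, no match -> kept with NULL
  - order 3 (Lamp): customer_id=1 -> matches Pete
  - order 4 (Pen): customer_id=5 -> matches Uma
  - order 5 (Cable): customer_id=2 -> matches Xander
  - order 6 (Monitor): customer_id=2 -> matches Xander
  - order 7 (Stapler): customer_id=2 -> matches Xander
All 7 rows appear; 1 has NULL customer.

SQL:
SELECT a.product, b.name AS customer
FROM orders a
LEFT JOIN customers b ON a.customer_id = b.id

Result:
product | customer
--------+---------
Phone   | Pete    
Mouse   | NULL    
Lamp    | Pete    
Pen     | Uma     
Cable   | Xander  
Monitor | Xander  
Stapler | Xander  


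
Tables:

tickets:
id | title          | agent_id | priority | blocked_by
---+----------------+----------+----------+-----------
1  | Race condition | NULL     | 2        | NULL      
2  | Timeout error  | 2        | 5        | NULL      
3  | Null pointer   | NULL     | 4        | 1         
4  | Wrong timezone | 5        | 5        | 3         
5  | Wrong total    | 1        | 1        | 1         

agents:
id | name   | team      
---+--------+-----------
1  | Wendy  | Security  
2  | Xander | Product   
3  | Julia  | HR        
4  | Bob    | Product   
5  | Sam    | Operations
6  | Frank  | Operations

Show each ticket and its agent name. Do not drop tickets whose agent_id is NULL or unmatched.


LEFT JOIN keeps every row from tickets (the left table); where agent_id has no match in agents, the agent columns become NULL. Walk through each ticket:
  - ticket 1 (Race condition): agent_id=NULL, no match -> kept with NULL
  - ticket 2 (Timeout error): agent_id=2 -> matches Xander
  - ticket 3 (Null pointer): agent_id=NULL, no match -> kept with NULL
  - ticket 4 (Wrong timezone): agent_id=5 -> matches Sam
  - ticket 5 (Wrong total): agent_id=1 -> matches Wendy
All 5 rows appear; 2 have NULL agent.

SQL:
SELECT a.title, b.name AS agent
FROM tickets a
LEFT JOIN agents b ON a.agent_id = b.id

Result:
title          | agent 
---------------+-------
Race condition | NULL  
Timeout error  | Xander
Null pointer   | NULL  
Wrong timezone | Sam   
Wrong total    | Wendy 


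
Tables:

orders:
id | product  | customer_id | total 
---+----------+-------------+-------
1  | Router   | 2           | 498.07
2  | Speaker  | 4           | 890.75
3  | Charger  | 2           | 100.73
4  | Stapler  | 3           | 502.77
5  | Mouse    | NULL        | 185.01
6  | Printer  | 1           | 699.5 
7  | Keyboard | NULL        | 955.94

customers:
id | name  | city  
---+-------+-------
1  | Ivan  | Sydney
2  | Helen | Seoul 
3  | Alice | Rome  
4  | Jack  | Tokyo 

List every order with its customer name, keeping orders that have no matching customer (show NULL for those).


LEFT JOIN keeps every row from orders (the left table); where customer_id has no match in customers, the customer columns become NULL. Walk through each order:
  - order 1 (Router): customer_id=2 -> matches Helen
  - order 2 (Speaker): customer_id=4 -> matches Jack
  - order 3 (Charger): customer_id=2 -> matches Helen
  - order 4 (Stapler): customer_id=3 -> matches Alice
  - order 5 (Mouse): customer_id=NULL, no match -> kept with NULL
  - order 6 (Printer): customer_id=1 -> matches Ivan
  - order 7 (Keyboard): customer_id=NULL, no match -> kept with NULL
All 7 rows appear; 2 have NULL customer.

SQL:
SELECT a.product, b.name AS customer
FROM orders a
LEFT JOIN customers b ON a.customer_id = b.id

Result:
product  | customer
---------+---------
Router   | Helen   
Speaker  | Jack    
Charger  | Helen   
Stapler  | Alice   
Mouse    | NULL    
Printer  | Ivan    
Keyboard | NULL    


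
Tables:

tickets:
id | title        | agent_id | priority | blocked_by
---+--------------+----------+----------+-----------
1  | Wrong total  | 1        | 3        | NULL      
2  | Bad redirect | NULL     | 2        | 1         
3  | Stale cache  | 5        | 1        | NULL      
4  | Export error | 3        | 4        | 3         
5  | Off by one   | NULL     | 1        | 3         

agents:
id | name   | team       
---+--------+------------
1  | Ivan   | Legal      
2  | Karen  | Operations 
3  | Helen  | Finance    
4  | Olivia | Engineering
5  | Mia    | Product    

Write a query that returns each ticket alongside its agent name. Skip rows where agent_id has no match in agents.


INNER JOIN keeps only tickets rows whose agent_id matches an id in agents. Walk through each ticket:
  - ticket 1 (Wrong total): agent_id=1 -> matches Ivan
  - ticket 2 (Bad redirect): agent_id=NULL, no match -> dropped
  - ticket 3 (Stale cache): agent_id=5 -> matches Mia
  - ticket 4 (Export error): agent_id=3 -> matches Helen
  - ticket 5 (Off by one): agent_id=NULL, no match -> dropped
So 2 of 5 rows are dropped.

SQL:
SELECT a.title, b.name AS agent
FROM tickets a
INNER JOIN agents b ON a.agent_id = b.id

Result:
title        | agent
-------------+------
Wrong total  | Ivan 
Stale cache  | Mia  
Export error | Helen


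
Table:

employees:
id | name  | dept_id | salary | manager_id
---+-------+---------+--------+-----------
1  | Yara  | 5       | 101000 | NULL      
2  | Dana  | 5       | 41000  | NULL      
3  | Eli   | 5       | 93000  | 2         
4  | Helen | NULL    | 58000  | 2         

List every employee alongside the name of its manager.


This is a self-join: employees is joined to a second copy of itself, matching each row's manager_id to another row's id. Use LEFT JOIN so rows with manager_id=NULL are kept.
  - employee 1 (Yara): manager_id=NULL -> NULL
  - employee 2 (Dana): manager_id=NULL -> NULL
  - employee 3 (Eli): manager_id=2 -> Dana
  - employee 4 (Helen): manager_id=2 -> Dana

SQL:
SELECT a.name AS item, b.name AS manager
FROM employees a
LEFT JOIN employees b ON a.manager_id = b.id

Result:
item  | manager
------+--------
Yara  | NULL   
Dana  | NULL   
Eli   | Dana   
Helen | Dana   


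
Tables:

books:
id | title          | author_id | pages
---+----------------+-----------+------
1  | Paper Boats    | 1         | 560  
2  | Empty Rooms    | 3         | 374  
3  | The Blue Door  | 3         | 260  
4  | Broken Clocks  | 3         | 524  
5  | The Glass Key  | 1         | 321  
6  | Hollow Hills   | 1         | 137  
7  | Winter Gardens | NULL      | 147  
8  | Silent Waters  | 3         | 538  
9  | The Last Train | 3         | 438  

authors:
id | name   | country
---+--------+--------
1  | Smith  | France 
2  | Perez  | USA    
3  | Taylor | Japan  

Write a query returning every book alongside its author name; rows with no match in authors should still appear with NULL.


LEFT JOIN keeps every row from books (the left table); where author_id has no match in authors, the author columns become NULL. Walk through each book:
  - book 1 (Paper Boats): author_id=1 -> matches Smith
  - book 2 (Empty Rooms): author_id=3 -> matches Taylor
  - book 3 (The Blue Door): author_id=3 -> matches Taylor
  - book 4 (Broken Clocks): author_id=3 -> matches Taylor
  - book 5 (The Glass Key): author_id=1 -> matches Smith
  - book 6 (Hollow Hills): author_id=1 -> matches Smith
  - book 7 (Winter Gardens): author_id=NULL, no match -> kept with NULL
  - book 8 (Silent Waters): author_id=3 -> matches Taylor
  - book 9 (The Last Train): author_id=3 -> matches Taylor
All 9 rows appear; 1 has NULL author.

SQL:
SELECT a.title, b.name AS author
FROM books a
LEFT JOIN authors b ON a.author_id = b.id

Result:
title          | author
---------------+-------
Paper Boats    | Smith 
Empty Rooms    | Taylor
The Blue Door  | Taylor
Broken Clocks  | Taylor
The Glass Key  | Smith 
Hollow Hills   | Smith 
Winter Gardens | NULL  
Silent Waters  | Taylor
The Last Train | Taylor


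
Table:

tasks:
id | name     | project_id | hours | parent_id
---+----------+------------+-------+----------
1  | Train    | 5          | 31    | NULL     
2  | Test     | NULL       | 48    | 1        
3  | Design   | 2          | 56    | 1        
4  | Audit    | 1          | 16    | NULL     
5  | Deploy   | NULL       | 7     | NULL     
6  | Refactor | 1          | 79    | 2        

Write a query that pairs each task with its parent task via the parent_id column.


This is a self-join: tasks is joined to a second copy of itself, matching each row's parent_id to another row's id. Use LEFT JOIN so rows with parent_id=NULL are kept.
  - task 1 (Train): parent_id=NULL -> NULL
  - task 2 (Test): parent_id=1 -> Train
  - task 3 (Design): parent_id=1 -> Train
  - task 4 (Audit): parent_id=NULL -> NULL
  - task 5 (Deploy): parent_id=NULL -> NULL
  - task 6 (Refactor): parent_id=2 -> Test

SQL:
SELECT a.name AS item, b.name AS parent
FROM tasks a
LEFT JOIN tasks b ON a.parent_id = b.id

Result:
item     | parent
---------+-------
Train    | NULL  
Test     | Train 
Design   | Train 
Audit    | NULL  
Deploy   | NULL  
Refactor | Test  


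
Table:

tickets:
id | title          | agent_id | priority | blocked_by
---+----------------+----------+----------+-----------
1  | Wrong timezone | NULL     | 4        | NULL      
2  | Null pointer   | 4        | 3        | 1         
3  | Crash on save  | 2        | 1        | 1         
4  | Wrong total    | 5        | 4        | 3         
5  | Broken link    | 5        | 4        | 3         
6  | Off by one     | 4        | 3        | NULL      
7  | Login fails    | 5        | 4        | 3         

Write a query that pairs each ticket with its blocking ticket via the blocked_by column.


This is a self-join: tickets is joined to a second copy of itself, matching each row's blocked_by to another row's id. Use LEFT JOIN so rows with blocked_by=NULL are kept.
  - ticket 1 (Wrong timezone): blocked_by=NULL -> NULL
  - ticket 2 (Null pointer): blocked_by=1 -> Wrong timezone
  - ticket 3 (Crash on save): blocked_by=1 -> Wrong timezone
  - ticket 4 (Wrong total): blocked_by=3 -> Crash on save
  - ticket 5 (Broken link): blocked_by=3 -> Crash on save
  - ticket 6 (Off by one): blocked_by=NULL -> NULL
  - ticket 7 (Login fails): blocked_by=3 -> Crash on save

SQL:
SELECT a.title AS item, b.title AS blocked_by
FROM tickets a
LEFT JOIN tickets b ON a.blocked_by = b.id

Result:
item           | blocked_by    
---------------+---------------
Wrong timezone | NULL          
Null pointer   | Wrong timezone
Crash on save  | Wrong timezone
Wrong total    | Crash on save 
Broken link    | Crash on save 
Off by one     | NULL          
Login fails    | Crash on save 


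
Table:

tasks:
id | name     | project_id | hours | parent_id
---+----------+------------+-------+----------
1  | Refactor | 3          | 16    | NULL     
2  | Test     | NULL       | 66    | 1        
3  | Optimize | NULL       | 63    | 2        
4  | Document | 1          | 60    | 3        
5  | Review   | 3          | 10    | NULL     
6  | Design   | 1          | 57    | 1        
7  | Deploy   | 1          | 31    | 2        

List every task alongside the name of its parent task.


This is a self-join: tasks is joined to a second copy of itself, matching each row's parent_id to another row's id. Use LEFT JOIN so rows with parent_id=NULL are kept.
  - task 1 (Refactor): parent_id=NULL -> NULL
  - task 2 (Test): parent_id=1 -> Refactor
  - task 3 (Optimize): parent_id=2 -> Test
  - task 4 (Document): parent_id=3 -> Optimize
  - task 5 (Review): parent_id=NULL -> NULL
  - task 6 (Design): parent_id=1 -> Refactor
  - task 7 (Deploy): parent_id=2 -> Test

SQL:
SELECT a.name AS item, b.name AS parent
FROM tasks a
LEFT JOIN tasks b ON a.parent_id = b.id

Result:
item     | parent  
---------+---------
Refactor | NULL    
Test     | Refactor
Optimize | Test    
Document | Optimize
Review   | NULL    
Design   | Refactor
Deploy   | Test    


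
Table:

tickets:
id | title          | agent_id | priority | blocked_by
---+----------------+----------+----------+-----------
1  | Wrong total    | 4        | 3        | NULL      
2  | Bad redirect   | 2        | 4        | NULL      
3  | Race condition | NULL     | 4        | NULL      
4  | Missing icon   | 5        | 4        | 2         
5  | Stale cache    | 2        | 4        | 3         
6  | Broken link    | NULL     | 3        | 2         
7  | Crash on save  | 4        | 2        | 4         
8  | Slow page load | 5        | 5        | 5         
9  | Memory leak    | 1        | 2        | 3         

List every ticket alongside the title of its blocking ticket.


This is a self-join: tickets is joined to a second copy of itself, matching each row's blocked_by to another row's id. Use LEFT JOIN so rows with blocked_by=NULL are kept.
  - ticket 1 (Wrong total): blocked_by=NULL -> NULL
  - ticket 2 (Bad redirect): blocked_by=NULL -> NULL
  - ticket 3 (Race condition): blocked_by=NULL -> NULL
  - ticket 4 (Missing icon): blocked_by=2 -> Bad redirect
  - ticket 5 (Stale cache): blocked_by=3 -> Race condition
  - ticket 6 (Broken link): blocked_by=2 -> Bad redirect
  - ticket 7 (Crash on save): blocked_by=4 -> Missing icon
  - ticket 8 (Slow page load): blocked_by=5 -> Stale cache
  - ticket 9 (Memory leak): blocked_by=3 -> Race condition

SQL:
SELECT a.title AS item, b.title AS blocked_by
FROM tickets a
LEFT JOIN tickets b ON a.blocked_by = b.id

Result:
item           | blocked_by    
---------------+---------------
Wrong total    | NULL          
Bad redirect   | NULL          
Race condition | NULL          
Missing icon   | Bad redirect  
Stale cache    | Race condition
Broken link    | Bad redirect  
Crash on save  | Missing icon  
Slow page load | Stale cache   
Memory leak    | Race condition


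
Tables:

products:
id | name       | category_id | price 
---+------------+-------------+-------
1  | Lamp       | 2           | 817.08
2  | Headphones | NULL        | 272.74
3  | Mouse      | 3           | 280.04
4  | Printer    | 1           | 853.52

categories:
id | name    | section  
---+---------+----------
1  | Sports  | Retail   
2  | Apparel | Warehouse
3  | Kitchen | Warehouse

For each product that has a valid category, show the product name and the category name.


INNER JOIN keeps only products rows whose category_id matches an id in categories. Walk through each product:
  - product 1 (Lamp): category_id=2 -> matches Apparel
  - product 2 (Headphones): category_id=NULL, no match -> dropped
  - product 3 (Mouse): category_id=3 -> matches Kitchen
  - product 4 (Printer): category_id=1 -> matches Sports
So 1 of 4 rows is dropped.

SQL:
SELECT a.name, b.name AS category
FROM products a
INNER JOIN categories b ON a.category_id = b.id

Result:
name    | category
--------+---------
Lamp    | Apparel 
Mouse   | Kitchen 
Printer | Sports  


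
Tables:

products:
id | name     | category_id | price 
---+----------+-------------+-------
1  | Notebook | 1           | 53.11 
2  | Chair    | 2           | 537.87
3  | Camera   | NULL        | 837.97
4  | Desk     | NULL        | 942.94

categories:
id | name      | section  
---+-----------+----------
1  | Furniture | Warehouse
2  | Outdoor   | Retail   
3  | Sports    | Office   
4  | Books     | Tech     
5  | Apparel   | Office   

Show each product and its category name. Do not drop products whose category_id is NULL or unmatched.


LEFT JOIN keeps every row from products (the left table); where category_id has no match in categories, the category columns become NULL. Walk through each product:
  - product 1 (Notebook): category_id=1 -> matches Furniture
  - product 2 (Chair): category_id=2 -> matches Outdoor
  - product 3 (Camera): category_id=NULL, no match -> kept with NULL
  - product 4 (Desk): category_id=NULL, no match -> kept with NULL
All 4 rows appear; 2 have NULL category.

SQL:
SELECT a.name, b.name AS category
FROM products a
LEFT JOIN categories b ON a.category_id = b.id

Result:
name     | category 
---------+----------
Notebook | Furniture
Chair    | Outdoor  
Camera   | NULL     
Desk     | NULL     


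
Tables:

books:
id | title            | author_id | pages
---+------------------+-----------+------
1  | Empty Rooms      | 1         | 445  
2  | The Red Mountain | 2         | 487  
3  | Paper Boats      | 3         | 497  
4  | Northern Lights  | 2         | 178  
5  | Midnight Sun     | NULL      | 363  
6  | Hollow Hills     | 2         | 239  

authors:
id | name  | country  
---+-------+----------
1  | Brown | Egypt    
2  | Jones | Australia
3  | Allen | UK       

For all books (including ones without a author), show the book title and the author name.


LEFT JOIN keeps every row from books (the left table); where author_id has no match in authors, the author columns become NULL. Walk through each book:
  - book 1 (Empty Rooms): author_id=1 -> matches Brown
  - book 2 (The Red Mountain): author_id=2 -> matches Jones
  - book 3 (Paper Boats): author_id=3 -> matches Allen
  - book 4 (Northern Lights): author_id=2 -> matches Jones
  - book 5 (Midnight Sun): author_id=NULL, no match -> kept with NULL
  - book 6 (Hollow Hills): author_id=2 -> matches Jones
All 6 rows appear; 1 has NULL author.

SQL:
SELECT a.title, b.name AS author
FROM books a
LEFT JOIN authors b ON a.author_id = b.id

Result:
title            | author
-----------------+-------
Empty Rooms      | Brown 
The Red Mountain | Jones 
Paper Boats      | Allen 
Northern Lights  | Jones 
Midnight Sun     | NULL  
Hollow Hills     | Jones 


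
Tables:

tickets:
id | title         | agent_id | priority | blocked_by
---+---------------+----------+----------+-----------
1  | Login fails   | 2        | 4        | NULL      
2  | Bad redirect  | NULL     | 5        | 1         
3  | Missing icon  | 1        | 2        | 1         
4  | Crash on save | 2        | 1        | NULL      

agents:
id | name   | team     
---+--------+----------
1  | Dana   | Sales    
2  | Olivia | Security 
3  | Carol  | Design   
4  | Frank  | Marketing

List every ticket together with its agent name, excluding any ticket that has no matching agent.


INNER JOIN keeps only tickets rows whose agent_id matches an id in agents. Walk through each ticket:
  - ticket 1 (Login fails): agent_id=2 -> matches Olivia
  - ticket 2 (Bad redirect): agent_id=NULL, no match -> dropped
  - ticket 3 (Missing icon): agent_id=1 -> matches Dana
  - ticket 4 (Crash on save): agent_id=2 -> matches Olivia
So 1 of 4 rows is dropped.

SQL:
SELECT a.title, b.name AS agent
FROM tickets a
INNER JOIN agents b ON a.agent_id = b.id

Result:
title         | agent 
--------------+-------
Login fails   | Olivia
Missing icon  | Dana  
Crash on save | Olivia


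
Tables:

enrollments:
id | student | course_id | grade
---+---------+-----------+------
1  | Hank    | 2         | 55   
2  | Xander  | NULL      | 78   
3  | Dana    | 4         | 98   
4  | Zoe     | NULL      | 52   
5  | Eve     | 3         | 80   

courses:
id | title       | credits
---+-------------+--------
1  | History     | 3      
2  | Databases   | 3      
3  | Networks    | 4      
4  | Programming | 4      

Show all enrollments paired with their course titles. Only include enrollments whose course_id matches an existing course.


INNER JOIN keeps only enrollments rows whose course_id matches an id in courses. Walk through each enrollment:
  - enrollment 1 (Hank): course_id=2 -> matches Databases
  - enrollment 2 (Xander): course_id=NULL, no match -> dropped
  - enrollment 3 (Dana): course_id=4 -> matches Programming
  - enrollment 4 (Zoe): course_id=NULL, no match -> dropped
  - enrollment 5 (Eve): course_id=3 -> matches Networks
So 2 of 5 rows are dropped.

SQL:
SELECT a.student, b.title AS course
FROM enrollments a
INNER JOIN courses b ON a.course_id = b.id

Result:
student | course     
--------+------------
Hank    | Databases  
Dana    | Programming
Eve     | Networks   


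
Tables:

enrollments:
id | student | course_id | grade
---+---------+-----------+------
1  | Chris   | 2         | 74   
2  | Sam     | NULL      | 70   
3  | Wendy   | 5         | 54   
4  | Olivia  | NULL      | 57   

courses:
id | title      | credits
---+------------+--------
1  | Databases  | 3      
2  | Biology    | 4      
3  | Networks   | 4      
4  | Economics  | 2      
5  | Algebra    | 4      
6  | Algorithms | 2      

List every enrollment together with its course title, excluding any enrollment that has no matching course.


INNER JOIN keeps only enrollments rows whose course_id matches an id in courses. Walk through each enrollment:
  - enrollment 1 (Chris): course_id=2 -> matches Biology
  - enrollment 2 (Sam): course_id=NULL, no match -> dropped
  - enrollment 3 (Wendy): course_id=5 -> matches Algebra
  - enrollment 4 (Olivia): course_id=NULL, no match -> dropped
So 2 of 4 rows are dropped.

SQL:
SELECT a.student, b.title AS course
FROM enrollments a
INNER JOIN courses b ON a.course_id = b.id

Result:
student | course 
--------+--------
Chris   | Biology
Wendy   | Algebra


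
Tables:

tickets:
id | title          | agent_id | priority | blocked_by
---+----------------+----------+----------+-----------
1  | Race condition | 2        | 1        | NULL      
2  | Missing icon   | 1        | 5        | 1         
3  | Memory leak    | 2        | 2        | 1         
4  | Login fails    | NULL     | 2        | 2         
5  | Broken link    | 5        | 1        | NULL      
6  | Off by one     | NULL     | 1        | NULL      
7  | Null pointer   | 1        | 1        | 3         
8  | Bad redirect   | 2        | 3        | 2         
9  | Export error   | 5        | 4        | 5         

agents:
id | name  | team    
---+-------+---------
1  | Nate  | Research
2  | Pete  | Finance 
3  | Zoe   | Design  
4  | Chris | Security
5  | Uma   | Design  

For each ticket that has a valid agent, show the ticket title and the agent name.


INNER JOIN keeps only tickets rows whose agent_id matches an id in agents. Walk through each ticket:
  - ticket 1 (Race condition): agent_id=2 -> matches Pete
  - ticket 2 (Missing icon): agent_id=1 -> matches Nate
  - ticket 3 (Memory leak): agent_id=2 -> matches Pete
  - ticket 4 (Login fails): agent_id=NULL, no match -> dropped
  - ticket 5 (Broken link): agent_id=5 -> matches Uma
  - ticket 6 (Off by one): agent_id=NULL, no match -> dropped
  - ticket 7 (Null pointer): agent_id=1 -> matches Nate
  - ticket 8 (Bad redirect): agent_id=2 -> matches Pete
  - ticket 9 (Export error): agent_id=5 -> matches Uma
So 2 of 9 rows are dropped.

SQL:
SELECT a.title, b.name AS agent
FROM tickets a
INNER JOIN agents b ON a.agent_id = b.id

Result:
title          | agent
---------------+------
Race condition | Pete 
Missing icon   | Nate 
Memory leak    | Pete 
Broken link    | Uma  
Null pointer   | Nate 
Bad redirect   | Pete 
Export error   | Uma  


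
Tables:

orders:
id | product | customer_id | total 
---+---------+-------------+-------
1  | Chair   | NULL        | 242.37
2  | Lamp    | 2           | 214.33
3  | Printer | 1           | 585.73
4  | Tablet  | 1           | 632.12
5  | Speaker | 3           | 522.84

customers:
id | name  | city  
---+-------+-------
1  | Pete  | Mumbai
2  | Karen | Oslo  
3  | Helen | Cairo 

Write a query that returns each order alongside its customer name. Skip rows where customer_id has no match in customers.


INNER JOIN keeps only orders rows whose customer_id matches an id in customers. Walk through each order:
  - order 1 (Chair): customer_id=NULL, no match -> dropped
  - order 2 (Lamp): customer_id=2 -> matches Karen
  - order 3 (Printer): customer_id=1 -> matches Pete
  - order 4 (Tablet): customer_id=1 -> matches Pete
  - order 5 (Speaker): customer_id=3 -> matches Helen
So 1 of 5 rows is dropped.

SQL:
SELECT a.product, b.name AS customer
FROM orders a
INNER JOIN customers b ON a.customer_id = b.id

Result:
product | customer
--------+---------
Lamp    | Karen   
Printer | Pete    
Tablet  | Pete    
Speaker | Helen   


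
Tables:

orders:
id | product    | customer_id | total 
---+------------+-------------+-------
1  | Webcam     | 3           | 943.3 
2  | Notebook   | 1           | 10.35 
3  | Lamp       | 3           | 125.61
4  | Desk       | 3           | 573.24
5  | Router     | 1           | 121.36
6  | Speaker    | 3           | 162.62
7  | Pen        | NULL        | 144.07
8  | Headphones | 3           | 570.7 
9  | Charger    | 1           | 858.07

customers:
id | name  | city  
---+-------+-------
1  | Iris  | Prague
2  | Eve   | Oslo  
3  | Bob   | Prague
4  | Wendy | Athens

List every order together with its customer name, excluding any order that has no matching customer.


INNER JOIN keeps only orders rows whose customer_id matches an id in customers. Walk through each order:
  - order 1 (Webcam): customer_id=3 -> matches Bob
  - order 2 (Notebook): customer_id=1 -> matches Iris
  - order 3 (Lamp): customer_id=3 -> matches Bob
  - order 4 (Desk): customer_id=3 -> matches Bob
  - order 5 (Router): customer_id=1 -> matches Iris
  - order 6 (Speaker): customer_id=3 -> matches Bob
  - order 7 (Pen): customer_id=NULL, no match -> dropped
  - order 8 (Headphones): customer_id=3 -> matches Bob
  - order 9 (Charger): customer_id=1 -> matches Iris
So 1 of 9 rows is dropped.

SQL:
SELECT a.product, b.name AS customer
FROM orders a
INNER JOIN customers b ON a.customer_id = b.id

Result:
product    | customer
-----------+---------
Webcam     | Bob     
Notebook   | Iris    
Lamp       | Bob     
Desk       | Bob     
Router     | Iris    
Speaker    | Bob     
Headphones | Bob     
Charger    | Iris    


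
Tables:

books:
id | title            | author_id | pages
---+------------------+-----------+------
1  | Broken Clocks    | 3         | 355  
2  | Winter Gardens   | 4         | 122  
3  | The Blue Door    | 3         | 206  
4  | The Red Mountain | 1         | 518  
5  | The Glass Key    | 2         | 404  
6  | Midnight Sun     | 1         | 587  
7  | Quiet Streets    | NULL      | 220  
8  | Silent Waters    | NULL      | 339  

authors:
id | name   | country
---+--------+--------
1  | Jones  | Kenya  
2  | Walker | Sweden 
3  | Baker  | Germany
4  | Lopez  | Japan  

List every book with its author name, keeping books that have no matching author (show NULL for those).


LEFT JOIN keeps every row from books (the left table); where author_id has no match in authors, the author columns become NULL. Walk through each book:
  - book 1 (Broken Clocks): author_id=3 -> matches Baker
  - book 2 (Winter Gardens): author_id=4 -> matches Lopez
  - book 3 (The Blue Door): author_id=3 -> matches Baker
  - book 4 (The Red Mountain): author_id=1 -> matches Jones
  - book 5 (The Glass Key): author_id=2 -> matches Walker
  - book 6 (Midnight Sun): author_id=1 -> matches Jones
  - book 7 (Quiet Streets): author_id=NULL, no match -> kept with NULL
  - book 8 (Silent Waters): author_id=NULL, no match -> kept with NULL
All 8 rows appear; 2 have NULL author.

SQL:
SELECT a.title, b.name AS author
FROM books a
LEFT JOIN authors b ON a.author_id = b.id

Result:
title            | author
-----------------+-------
Broken Clocks    | Baker 
Winter Gardens   | Lopez 
The Blue Door    | Baker 
The Red Mountain | Jones 
The Glass Key    | Walker
Midnight Sun     | Jones 
Quiet Streets    | NULL  
Silent Waters    | NULL  


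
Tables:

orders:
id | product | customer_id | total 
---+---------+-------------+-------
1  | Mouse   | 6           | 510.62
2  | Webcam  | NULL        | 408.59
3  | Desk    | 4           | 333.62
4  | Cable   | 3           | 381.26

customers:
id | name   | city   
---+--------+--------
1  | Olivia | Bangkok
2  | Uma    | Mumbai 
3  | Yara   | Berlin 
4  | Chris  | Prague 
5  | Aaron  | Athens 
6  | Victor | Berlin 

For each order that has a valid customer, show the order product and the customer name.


INNER JOIN keeps only orders rows whose customer_id matches an id in customers. Walk through each order:
  - order 1 (Mouse): customer_id=6 -> matches Victor
  - order 2 (Webcam): customer_id=NULL, no match -> dropped
  - order 3 (Desk): customer_id=4 -> matches Chris
  - order 4 (Cable): customer_id=3 -> matches Yara
So 1 of 4 rows is dropped.

SQL:
SELECT a.product, b.name AS customer
FROM orders a
INNER JOIN customers b ON a.customer_id = b.id

Result:
product | customer
--------+---------
Mouse   | Victor  
Desk    | Chris   
Cable   | Yara    
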